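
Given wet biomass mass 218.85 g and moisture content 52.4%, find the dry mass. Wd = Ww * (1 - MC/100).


Wd = Ww * (1 - MC/100)
= 218.85 * (1 - 52.4/100)
= 104.1726 g

104.1726 g


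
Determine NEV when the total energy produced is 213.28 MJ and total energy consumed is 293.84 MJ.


NEV = E_out - E_in
= 213.28 - 293.84
= -80.5600 MJ

-80.5600 MJ


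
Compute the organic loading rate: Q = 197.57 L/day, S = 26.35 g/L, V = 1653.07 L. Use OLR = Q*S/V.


OLR = Q * S / V
= 197.57 * 26.35 / 1653.07
= 3.1493 g/L/day

3.1493 g/L/day


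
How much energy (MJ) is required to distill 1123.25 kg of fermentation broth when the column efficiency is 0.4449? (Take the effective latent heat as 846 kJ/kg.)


E = m * 846 / (eta * 1000)
= 1123.25 * 846 / (0.4449 * 1000)
= 2135.9171 MJ

2135.9171 MJ


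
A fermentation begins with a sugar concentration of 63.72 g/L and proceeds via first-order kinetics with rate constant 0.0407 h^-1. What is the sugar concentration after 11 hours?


S = S0 * exp(-k * t)
S = 63.72 * exp(-0.0407 * 11)
S = 40.7232 g/L

40.7232 g/L


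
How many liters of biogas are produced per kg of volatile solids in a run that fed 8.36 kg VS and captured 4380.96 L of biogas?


Y = V / VS
= 4380.96 / 8.36
= 524.0383 L/kg VS

524.0383 L/kg VS


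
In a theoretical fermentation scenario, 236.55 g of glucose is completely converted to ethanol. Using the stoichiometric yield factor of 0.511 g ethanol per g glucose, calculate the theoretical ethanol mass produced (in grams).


Theoretical ethanol yield: m_EtOH = 0.511 * m_glucose
m_EtOH = 0.511 * 236.55 = 120.8771 g

120.8771 g


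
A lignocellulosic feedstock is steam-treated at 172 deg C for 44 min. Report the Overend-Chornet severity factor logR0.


logR0 = log10(t * exp((T - 100) / 14.75))
= log10(44 * exp((172 - 100) / 14.75))
= 3.7634

3.7634


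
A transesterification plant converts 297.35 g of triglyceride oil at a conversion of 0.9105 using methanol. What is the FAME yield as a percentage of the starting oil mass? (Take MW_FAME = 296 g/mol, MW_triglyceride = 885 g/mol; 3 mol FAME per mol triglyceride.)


m_FAME = oil * conv * (3 * 296 / 885) = oil * conv * (888/885)
= 297.35 * 0.9105 * 888 / 885
= 271.6549 g
Y = m_FAME / oil * 100 = conv * (888/885) * 100
= 0.9105 * 888 / 885 * 100
= 91.36%

91.36%


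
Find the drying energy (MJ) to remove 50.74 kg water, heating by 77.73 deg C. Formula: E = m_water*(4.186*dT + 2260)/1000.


E = m_water * (4.186 * dT + 2260) / 1000
= 50.74 * (4.186 * 77.73 + 2260) / 1000
= 131.1821 MJ

131.1821 MJ


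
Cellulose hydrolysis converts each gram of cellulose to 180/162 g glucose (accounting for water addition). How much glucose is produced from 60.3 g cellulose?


glucose = cellulose * 180/162
= 60.3 * 180/162
= 67.0000 g

67.0000 g


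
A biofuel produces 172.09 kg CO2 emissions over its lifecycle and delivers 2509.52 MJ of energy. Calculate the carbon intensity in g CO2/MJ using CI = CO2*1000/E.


CI = CO2 * 1000 / E
= 172.09 * 1000 / 2509.52
= 68.5749 g CO2/MJ

68.5749 g CO2/MJ


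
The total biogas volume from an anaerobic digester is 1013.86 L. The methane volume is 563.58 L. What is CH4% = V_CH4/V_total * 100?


CH4% = V_CH4 / V_total * 100
= 563.58 / 1013.86 * 100
= 55.5876%

55.5876%


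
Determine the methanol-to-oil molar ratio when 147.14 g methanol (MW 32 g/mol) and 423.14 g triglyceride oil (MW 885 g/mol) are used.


Molar ratio = n_MeOH / n_oil = (MeOH/32) / (oil/885) = (MeOH * 885) / (32 * oil)
= (147.14 * 885) / (32 * 423.14)
= 9.6170

9.6170


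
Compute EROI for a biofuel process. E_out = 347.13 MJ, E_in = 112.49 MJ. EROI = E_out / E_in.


EROI = E_out / E_in
= 347.13 / 112.49
= 3.0859

3.0859


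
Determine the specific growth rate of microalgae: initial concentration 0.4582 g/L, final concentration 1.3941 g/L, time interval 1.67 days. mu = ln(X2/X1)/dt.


mu = ln(X2/X1) / dt
= ln(1.3941/0.4582) / 1.67
= 0.6663 per day

0.6663 per day


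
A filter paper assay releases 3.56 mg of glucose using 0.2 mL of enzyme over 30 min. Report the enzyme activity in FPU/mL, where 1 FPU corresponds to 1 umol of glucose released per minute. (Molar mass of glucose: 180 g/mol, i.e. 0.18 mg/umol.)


Activity = glucose_mg / (0.18 mg/umol * V_mL * t_min)
= 3.56 / (0.18 * 0.2 * 30)
= 3.2963 FPU/mL

3.2963 FPU/mL


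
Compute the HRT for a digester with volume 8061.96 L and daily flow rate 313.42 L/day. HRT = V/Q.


HRT = V / Q
= 8061.96 / 313.42
= 25.7225 days

25.7225 days


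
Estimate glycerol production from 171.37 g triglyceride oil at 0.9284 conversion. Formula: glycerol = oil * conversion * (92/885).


glycerol = oil * conv * (92/885)
= 171.37 * 0.9284 * 92 / 885
= 16.5392 g

16.5392 g


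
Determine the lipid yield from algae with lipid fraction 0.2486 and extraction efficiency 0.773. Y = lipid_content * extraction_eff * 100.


Y = lipid_content * extraction_eff * 100
= 0.2486 * 0.773 * 100
= 19.2168%

19.2168%


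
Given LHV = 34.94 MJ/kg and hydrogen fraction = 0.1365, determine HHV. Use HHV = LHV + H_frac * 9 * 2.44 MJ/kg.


HHV = LHV + H_frac * 9 * 2.44
= 34.94 + 0.1365 * 9 * 2.44
= 37.9375 MJ/kg

37.9375 MJ/kg


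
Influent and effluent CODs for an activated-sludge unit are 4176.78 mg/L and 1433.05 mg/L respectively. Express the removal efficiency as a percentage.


eta = (COD_in - COD_out) / COD_in * 100
= (4176.78 - 1433.05) / 4176.78 * 100
= 65.6901%

65.6901%


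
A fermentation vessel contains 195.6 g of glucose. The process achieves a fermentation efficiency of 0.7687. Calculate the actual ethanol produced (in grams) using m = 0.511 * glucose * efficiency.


Actual ethanol: m = 0.511 * 195.6 * 0.7687
m = 76.8328 g

76.8328 g


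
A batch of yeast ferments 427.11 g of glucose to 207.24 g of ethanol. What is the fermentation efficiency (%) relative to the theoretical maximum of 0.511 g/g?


Fermentation efficiency = (actual / (0.511 * glucose)) * 100
= (207.24 / (0.511 * 427.11)) * 100
= 94.9539%

94.9539%


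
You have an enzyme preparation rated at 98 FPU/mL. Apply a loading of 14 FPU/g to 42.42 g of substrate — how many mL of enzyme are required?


V = dosage * m_sub / activity
V = 14 * 42.42 / 98
V = 6.0600 mL

6.0600 mL


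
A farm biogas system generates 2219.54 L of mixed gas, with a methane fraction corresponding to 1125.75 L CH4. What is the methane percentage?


CH4% = V_CH4 / V_total * 100
= 1125.75 / 2219.54 * 100
= 50.7200%

50.7200%


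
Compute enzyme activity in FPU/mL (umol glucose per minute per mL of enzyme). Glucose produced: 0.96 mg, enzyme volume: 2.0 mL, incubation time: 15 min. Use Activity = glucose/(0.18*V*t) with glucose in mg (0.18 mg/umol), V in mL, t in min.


Activity = glucose_mg / (0.18 mg/umol * V_mL * t_min)
= 0.96 / (0.18 * 2.0 * 15)
= 0.1778 FPU/mL

0.1778 FPU/mL


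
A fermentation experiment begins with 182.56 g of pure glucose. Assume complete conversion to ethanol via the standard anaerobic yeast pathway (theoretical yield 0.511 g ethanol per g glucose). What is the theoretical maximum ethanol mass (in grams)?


Theoretical ethanol yield: m_EtOH = 0.511 * m_glucose
m_EtOH = 0.511 * 182.56 = 93.2882 g

93.2882 g


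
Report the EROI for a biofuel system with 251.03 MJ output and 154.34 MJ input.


EROI = E_out / E_in
= 251.03 / 154.34
= 1.6265

1.6265


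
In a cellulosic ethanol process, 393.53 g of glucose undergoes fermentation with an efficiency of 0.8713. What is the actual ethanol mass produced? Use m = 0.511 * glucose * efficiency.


Actual ethanol: m = 0.511 * 393.53 * 0.8713
m = 175.2131 g

175.2131 g


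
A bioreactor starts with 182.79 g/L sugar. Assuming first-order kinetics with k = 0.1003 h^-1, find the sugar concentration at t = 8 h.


S = S0 * exp(-k * t)
S = 182.79 * exp(-0.1003 * 8)
S = 81.9360 g/L

81.9360 g/L


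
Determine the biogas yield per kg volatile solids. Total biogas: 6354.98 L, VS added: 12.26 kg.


Y = V / VS
= 6354.98 / 12.26
= 518.3507 L/kg VS

518.3507 L/kg VS


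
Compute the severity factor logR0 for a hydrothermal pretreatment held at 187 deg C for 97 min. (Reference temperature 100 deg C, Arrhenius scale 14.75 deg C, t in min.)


logR0 = log10(t * exp((T - 100) / 14.75))
= log10(97 * exp((187 - 100) / 14.75))
= 4.5484

4.5484


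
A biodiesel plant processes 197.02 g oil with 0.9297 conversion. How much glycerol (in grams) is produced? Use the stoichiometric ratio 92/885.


glycerol = oil * conv * (92/885)
= 197.02 * 0.9297 * 92 / 885
= 19.0413 g

19.0413 g


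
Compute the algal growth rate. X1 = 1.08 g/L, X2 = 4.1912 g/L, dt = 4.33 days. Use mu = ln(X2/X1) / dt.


mu = ln(X2/X1) / dt
= ln(4.1912/1.08) / 4.33
= 0.3132 per day

0.3132 per day


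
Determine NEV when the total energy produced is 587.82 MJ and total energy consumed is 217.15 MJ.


NEV = E_out - E_in
= 587.82 - 217.15
= 370.6700 MJ

370.6700 MJ


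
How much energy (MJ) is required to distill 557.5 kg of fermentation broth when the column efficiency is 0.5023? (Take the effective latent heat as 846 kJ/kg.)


E = m * 846 / (eta * 1000)
= 557.5 * 846 / (0.5023 * 1000)
= 938.9707 MJ

938.9707 MJ


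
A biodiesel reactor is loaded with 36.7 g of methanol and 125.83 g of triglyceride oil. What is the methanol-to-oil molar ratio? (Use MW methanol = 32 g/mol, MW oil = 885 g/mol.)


Molar ratio = n_MeOH / n_oil = (MeOH/32) / (oil/885) = (MeOH * 885) / (32 * oil)
= (36.7 * 885) / (32 * 125.83)
= 8.0663

8.0663


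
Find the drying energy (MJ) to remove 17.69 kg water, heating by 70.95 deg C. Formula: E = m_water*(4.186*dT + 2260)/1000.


E = m_water * (4.186 * dT + 2260) / 1000
= 17.69 * (4.186 * 70.95 + 2260) / 1000
= 45.2333 MJ

45.2333 MJ


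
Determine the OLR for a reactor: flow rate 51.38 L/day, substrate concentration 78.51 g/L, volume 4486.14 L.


OLR = Q * S / V
= 51.38 * 78.51 / 4486.14
= 0.8992 g/L/day

0.8992 g/L/day


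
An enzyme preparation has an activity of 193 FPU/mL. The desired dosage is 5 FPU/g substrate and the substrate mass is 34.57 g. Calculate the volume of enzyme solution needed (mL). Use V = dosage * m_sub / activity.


V = dosage * m_sub / activity
V = 5 * 34.57 / 193
V = 0.8956 mL

0.8956 mL


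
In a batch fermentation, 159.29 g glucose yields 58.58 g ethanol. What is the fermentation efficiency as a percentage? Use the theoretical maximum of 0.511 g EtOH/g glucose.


Fermentation efficiency = (actual / (0.511 * glucose)) * 100
= (58.58 / (0.511 * 159.29)) * 100
= 71.9681%

71.9681%


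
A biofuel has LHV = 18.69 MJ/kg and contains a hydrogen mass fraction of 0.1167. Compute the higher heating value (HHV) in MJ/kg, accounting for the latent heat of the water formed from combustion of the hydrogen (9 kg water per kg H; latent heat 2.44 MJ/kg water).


HHV = LHV + H_frac * 9 * 2.44
= 18.69 + 0.1167 * 9 * 2.44
= 21.2527 MJ/kg

21.2527 MJ/kg


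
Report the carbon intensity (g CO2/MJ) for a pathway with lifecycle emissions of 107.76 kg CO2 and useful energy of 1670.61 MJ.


CI = CO2 * 1000 / E
= 107.76 * 1000 / 1670.61
= 64.5034 g CO2/MJ

64.5034 g CO2/MJ


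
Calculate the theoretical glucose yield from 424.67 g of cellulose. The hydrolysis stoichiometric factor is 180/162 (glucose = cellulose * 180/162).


glucose = cellulose * 180/162
= 424.67 * 180/162
= 471.8556 g

471.8556 g


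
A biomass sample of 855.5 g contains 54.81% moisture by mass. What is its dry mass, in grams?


Wd = Ww * (1 - MC/100)
= 855.5 * (1 - 54.81/100)
= 386.6004 g

386.6004 g


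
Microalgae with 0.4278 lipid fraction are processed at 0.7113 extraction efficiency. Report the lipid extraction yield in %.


Y = lipid_content * extraction_eff * 100
= 0.4278 * 0.7113 * 100
= 30.4294%

30.4294%


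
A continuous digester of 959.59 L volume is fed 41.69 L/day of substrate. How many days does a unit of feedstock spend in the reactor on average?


HRT = V / Q
= 959.59 / 41.69
= 23.0173 days

23.0173 days


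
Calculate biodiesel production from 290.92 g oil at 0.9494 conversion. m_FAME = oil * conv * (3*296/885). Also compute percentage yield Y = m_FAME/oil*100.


m_FAME = oil * conv * (3 * 296 / 885) = oil * conv * (888/885)
= 290.92 * 0.9494 * 888 / 885
= 277.1357 g
Y = m_FAME / oil * 100 = conv * (888/885) * 100
= 0.9494 * 888 / 885 * 100
= 95.26%

277.1357 g FAME; Y = 95.26%


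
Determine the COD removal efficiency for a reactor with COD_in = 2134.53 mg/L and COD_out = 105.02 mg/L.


eta = (COD_in - COD_out) / COD_in * 100
= (2134.53 - 105.02) / 2134.53 * 100
= 95.0799%

95.0799%


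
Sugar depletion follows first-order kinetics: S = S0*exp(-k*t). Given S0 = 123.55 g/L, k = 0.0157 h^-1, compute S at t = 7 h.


S = S0 * exp(-k * t)
S = 123.55 * exp(-0.0157 * 7)
S = 110.6914 g/L

110.6914 g/L


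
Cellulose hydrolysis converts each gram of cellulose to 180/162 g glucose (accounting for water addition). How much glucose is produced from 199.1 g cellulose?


glucose = cellulose * 180/162
= 199.1 * 180/162
= 221.2222 g

221.2222 g


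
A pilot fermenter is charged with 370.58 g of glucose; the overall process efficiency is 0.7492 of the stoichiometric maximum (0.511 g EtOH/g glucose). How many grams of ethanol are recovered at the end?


Actual ethanol: m = 0.511 * 370.58 * 0.7492
m = 141.8733 g

141.8733 g


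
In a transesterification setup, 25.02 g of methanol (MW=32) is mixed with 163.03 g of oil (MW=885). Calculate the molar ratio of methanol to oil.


Molar ratio = n_MeOH / n_oil = (MeOH/32) / (oil/885) = (MeOH * 885) / (32 * oil)
= (25.02 * 885) / (32 * 163.03)
= 4.2444

4.2444


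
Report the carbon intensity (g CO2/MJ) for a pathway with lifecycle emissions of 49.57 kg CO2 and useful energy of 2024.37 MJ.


CI = CO2 * 1000 / E
= 49.57 * 1000 / 2024.37
= 24.4866 g CO2/MJ

24.4866 g CO2/MJ


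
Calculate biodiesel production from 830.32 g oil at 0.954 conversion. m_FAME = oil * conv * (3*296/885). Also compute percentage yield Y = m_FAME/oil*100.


m_FAME = oil * conv * (3 * 296 / 885) = oil * conv * (888/885)
= 830.32 * 0.954 * 888 / 885
= 794.8105 g
Y = m_FAME / oil * 100 = conv * (888/885) * 100
= 0.954 * 888 / 885 * 100
= 95.72%

794.8105 g FAME; Y = 95.72%


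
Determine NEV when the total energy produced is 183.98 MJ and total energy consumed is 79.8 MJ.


NEV = E_out - E_in
= 183.98 - 79.8
= 104.1800 MJ

104.1800 MJ


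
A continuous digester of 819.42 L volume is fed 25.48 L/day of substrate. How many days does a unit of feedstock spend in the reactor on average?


HRT = V / Q
= 819.42 / 25.48
= 32.1593 days

32.1593 days


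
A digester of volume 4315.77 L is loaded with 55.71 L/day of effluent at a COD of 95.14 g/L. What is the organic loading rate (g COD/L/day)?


OLR = Q * S / V
= 55.71 * 95.14 / 4315.77
= 1.2281 g/L/day

1.2281 g/L/day


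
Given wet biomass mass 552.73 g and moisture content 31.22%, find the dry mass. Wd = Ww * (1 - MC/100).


Wd = Ww * (1 - MC/100)
= 552.73 * (1 - 31.22/100)
= 380.1677 g

380.1677 g


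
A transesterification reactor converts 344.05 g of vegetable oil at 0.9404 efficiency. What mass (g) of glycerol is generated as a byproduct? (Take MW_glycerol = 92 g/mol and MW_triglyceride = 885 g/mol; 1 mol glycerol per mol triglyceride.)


glycerol = oil * conv * (92/885)
= 344.05 * 0.9404 * 92 / 885
= 33.6340 g

33.6340 g


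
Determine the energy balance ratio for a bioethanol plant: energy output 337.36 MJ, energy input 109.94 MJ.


EROI = E_out / E_in
= 337.36 / 109.94
= 3.0686

3.0686


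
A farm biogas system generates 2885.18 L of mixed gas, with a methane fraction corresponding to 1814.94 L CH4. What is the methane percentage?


CH4% = V_CH4 / V_total * 100
= 1814.94 / 2885.18 * 100
= 62.9056%

62.9056%


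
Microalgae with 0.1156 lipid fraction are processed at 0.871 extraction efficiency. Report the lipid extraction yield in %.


Y = lipid_content * extraction_eff * 100
= 0.1156 * 0.871 * 100
= 10.0688%

10.0688%


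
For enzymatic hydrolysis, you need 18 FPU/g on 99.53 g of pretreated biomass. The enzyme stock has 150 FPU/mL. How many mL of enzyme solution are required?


V = dosage * m_sub / activity
V = 18 * 99.53 / 150
V = 11.9436 mL

11.9436 mL


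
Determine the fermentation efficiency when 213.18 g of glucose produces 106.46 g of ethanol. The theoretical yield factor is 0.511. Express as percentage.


Fermentation efficiency = (actual / (0.511 * glucose)) * 100
= (106.46 / (0.511 * 213.18)) * 100
= 97.7280%

97.7280%


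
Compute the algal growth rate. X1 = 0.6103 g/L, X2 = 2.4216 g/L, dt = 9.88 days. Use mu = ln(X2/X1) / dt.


mu = ln(X2/X1) / dt
= ln(2.4216/0.6103) / 9.88
= 0.1395 per day

0.1395 per day


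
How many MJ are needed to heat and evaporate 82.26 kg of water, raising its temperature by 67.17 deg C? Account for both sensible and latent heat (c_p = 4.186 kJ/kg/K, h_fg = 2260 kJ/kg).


E = m_water * (4.186 * dT + 2260) / 1000
= 82.26 * (4.186 * 67.17 + 2260) / 1000
= 209.0369 MJ

209.0369 MJ


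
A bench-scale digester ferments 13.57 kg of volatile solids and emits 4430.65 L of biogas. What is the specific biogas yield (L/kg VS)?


Y = V / VS
= 4430.65 / 13.57
= 326.5033 L/kg VS

326.5033 L/kg VS


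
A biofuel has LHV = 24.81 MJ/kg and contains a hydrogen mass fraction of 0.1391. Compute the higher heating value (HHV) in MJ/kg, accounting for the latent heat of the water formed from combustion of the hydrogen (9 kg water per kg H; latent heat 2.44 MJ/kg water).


HHV = LHV + H_frac * 9 * 2.44
= 24.81 + 0.1391 * 9 * 2.44
= 27.8646 MJ/kg

27.8646 MJ/kg


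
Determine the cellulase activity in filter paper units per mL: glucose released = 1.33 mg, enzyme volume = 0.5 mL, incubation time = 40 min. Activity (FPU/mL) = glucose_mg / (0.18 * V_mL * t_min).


Activity = glucose_mg / (0.18 mg/umol * V_mL * t_min)
= 1.33 / (0.18 * 0.5 * 40)
= 0.3694 FPU/mL

0.3694 FPU/mL


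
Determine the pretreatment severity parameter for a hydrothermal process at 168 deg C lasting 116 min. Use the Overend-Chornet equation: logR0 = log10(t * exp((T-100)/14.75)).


logR0 = log10(t * exp((T - 100) / 14.75))
= log10(116 * exp((168 - 100) / 14.75))
= 4.0666

4.0666


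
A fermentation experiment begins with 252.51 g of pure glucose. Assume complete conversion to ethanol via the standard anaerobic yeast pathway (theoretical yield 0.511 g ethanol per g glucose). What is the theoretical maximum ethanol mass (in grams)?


Theoretical ethanol yield: m_EtOH = 0.511 * m_glucose
m_EtOH = 0.511 * 252.51 = 129.0326 g

129.0326 g


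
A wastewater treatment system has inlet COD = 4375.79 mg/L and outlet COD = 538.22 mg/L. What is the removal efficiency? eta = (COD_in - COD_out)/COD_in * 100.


eta = (COD_in - COD_out) / COD_in * 100
= (4375.79 - 538.22) / 4375.79 * 100
= 87.7000%

87.7000%


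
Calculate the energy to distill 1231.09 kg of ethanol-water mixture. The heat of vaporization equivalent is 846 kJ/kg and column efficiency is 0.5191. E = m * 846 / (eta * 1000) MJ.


E = m * 846 / (eta * 1000)
= 1231.09 * 846 / (0.5191 * 1000)
= 2006.3613 MJ

2006.3613 MJ


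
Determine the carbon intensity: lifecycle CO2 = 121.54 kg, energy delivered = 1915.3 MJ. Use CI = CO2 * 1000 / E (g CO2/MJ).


CI = CO2 * 1000 / E
= 121.54 * 1000 / 1915.3
= 63.4574 g CO2/MJ

63.4574 g CO2/MJ


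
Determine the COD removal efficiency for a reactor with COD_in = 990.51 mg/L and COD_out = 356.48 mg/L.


eta = (COD_in - COD_out) / COD_in * 100
= (990.51 - 356.48) / 990.51 * 100
= 64.0105%

64.0105%


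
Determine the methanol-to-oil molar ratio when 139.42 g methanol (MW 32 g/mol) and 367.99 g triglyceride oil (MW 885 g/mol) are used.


Molar ratio = n_MeOH / n_oil = (MeOH/32) / (oil/885) = (MeOH * 885) / (32 * oil)
= (139.42 * 885) / (32 * 367.99)
= 10.4781

10.4781


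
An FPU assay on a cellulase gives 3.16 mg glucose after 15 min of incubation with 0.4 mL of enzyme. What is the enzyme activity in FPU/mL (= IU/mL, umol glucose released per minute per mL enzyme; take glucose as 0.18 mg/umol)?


Activity = glucose_mg / (0.18 mg/umol * V_mL * t_min)
= 3.16 / (0.18 * 0.4 * 15)
= 2.9259 FPU/mL

2.9259 FPU/mL


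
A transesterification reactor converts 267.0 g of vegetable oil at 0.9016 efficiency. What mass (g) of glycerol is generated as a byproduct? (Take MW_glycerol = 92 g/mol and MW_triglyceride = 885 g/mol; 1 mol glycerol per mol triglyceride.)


glycerol = oil * conv * (92/885)
= 267.0 * 0.9016 * 92 / 885
= 25.0247 g

25.0247 g


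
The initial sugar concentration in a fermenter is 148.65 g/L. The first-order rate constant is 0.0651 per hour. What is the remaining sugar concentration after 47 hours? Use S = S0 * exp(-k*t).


S = S0 * exp(-k * t)
S = 148.65 * exp(-0.0651 * 47)
S = 6.9719 g/L

6.9719 g/L


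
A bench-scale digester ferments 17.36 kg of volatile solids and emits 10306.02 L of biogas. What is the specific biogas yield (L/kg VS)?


Y = V / VS
= 10306.02 / 17.36
= 593.6647 L/kg VS

593.6647 L/kg VS


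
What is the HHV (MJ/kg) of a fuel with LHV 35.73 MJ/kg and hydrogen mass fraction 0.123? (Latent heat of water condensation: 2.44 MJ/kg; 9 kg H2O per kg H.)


HHV = LHV + H_frac * 9 * 2.44
= 35.73 + 0.123 * 9 * 2.44
= 38.4311 MJ/kg

38.4311 MJ/kg


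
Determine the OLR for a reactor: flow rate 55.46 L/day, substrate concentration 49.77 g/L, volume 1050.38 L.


OLR = Q * S / V
= 55.46 * 49.77 / 1050.38
= 2.6279 g/L/day

2.6279 g/L/day


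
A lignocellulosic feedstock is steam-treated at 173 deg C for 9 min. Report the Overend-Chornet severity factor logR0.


logR0 = log10(t * exp((T - 100) / 14.75))
= log10(9 * exp((173 - 100) / 14.75))
= 3.1036

3.1036


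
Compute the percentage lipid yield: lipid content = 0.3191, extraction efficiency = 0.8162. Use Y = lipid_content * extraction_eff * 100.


Y = lipid_content * extraction_eff * 100
= 0.3191 * 0.8162 * 100
= 26.0449%

26.0449%


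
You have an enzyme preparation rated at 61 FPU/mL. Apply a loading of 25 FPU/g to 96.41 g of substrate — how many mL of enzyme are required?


V = dosage * m_sub / activity
V = 25 * 96.41 / 61
V = 39.5123 mL

39.5123 mL


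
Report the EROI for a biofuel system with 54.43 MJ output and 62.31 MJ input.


EROI = E_out / E_in
= 54.43 / 62.31
= 0.8735

0.8735


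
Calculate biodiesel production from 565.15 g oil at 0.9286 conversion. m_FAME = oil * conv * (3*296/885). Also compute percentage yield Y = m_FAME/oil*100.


m_FAME = oil * conv * (3 * 296 / 885) = oil * conv * (888/885)
= 565.15 * 0.9286 * 888 / 885
= 526.5773 g
Y = m_FAME / oil * 100 = conv * (888/885) * 100
= 0.9286 * 888 / 885 * 100
= 93.17%

526.5773 g FAME; Y = 93.17%


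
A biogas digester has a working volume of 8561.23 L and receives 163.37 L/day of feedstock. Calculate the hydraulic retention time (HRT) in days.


HRT = V / Q
= 8561.23 / 163.37
= 52.4039 days

52.4039 days


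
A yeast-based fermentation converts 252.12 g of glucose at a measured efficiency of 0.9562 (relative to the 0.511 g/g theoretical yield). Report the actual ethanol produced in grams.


Actual ethanol: m = 0.511 * 252.12 * 0.9562
m = 123.1904 g

123.1904 g


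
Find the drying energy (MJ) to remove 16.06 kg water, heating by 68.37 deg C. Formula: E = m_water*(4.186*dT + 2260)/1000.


E = m_water * (4.186 * dT + 2260) / 1000
= 16.06 * (4.186 * 68.37 + 2260) / 1000
= 40.8919 MJ

40.8919 MJ


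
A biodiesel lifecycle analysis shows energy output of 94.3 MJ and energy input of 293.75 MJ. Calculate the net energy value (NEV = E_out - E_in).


NEV = E_out - E_in
= 94.3 - 293.75
= -199.4500 MJ

-199.4500 MJ


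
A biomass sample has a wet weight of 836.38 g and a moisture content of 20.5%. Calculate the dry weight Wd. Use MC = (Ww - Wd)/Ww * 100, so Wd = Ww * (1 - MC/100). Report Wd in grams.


Wd = Ww * (1 - MC/100)
= 836.38 * (1 - 20.5/100)
= 664.9221 g

664.9221 g


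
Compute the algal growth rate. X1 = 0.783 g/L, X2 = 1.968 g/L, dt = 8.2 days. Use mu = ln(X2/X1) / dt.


mu = ln(X2/X1) / dt
= ln(1.968/0.783) / 8.2
= 0.1124 per day

0.1124 per day


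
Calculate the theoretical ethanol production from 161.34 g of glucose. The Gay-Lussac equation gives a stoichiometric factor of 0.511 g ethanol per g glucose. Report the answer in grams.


Theoretical ethanol yield: m_EtOH = 0.511 * m_glucose
m_EtOH = 0.511 * 161.34 = 82.4447 g

82.4447 g


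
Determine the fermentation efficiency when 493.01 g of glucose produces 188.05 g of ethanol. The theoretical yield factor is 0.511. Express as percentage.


Fermentation efficiency = (actual / (0.511 * glucose)) * 100
= (188.05 / (0.511 * 493.01)) * 100
= 74.6443%

74.6443%


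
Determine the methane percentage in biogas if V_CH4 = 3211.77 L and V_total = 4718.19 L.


CH4% = V_CH4 / V_total * 100
= 3211.77 / 4718.19 * 100
= 68.0721%

68.0721%


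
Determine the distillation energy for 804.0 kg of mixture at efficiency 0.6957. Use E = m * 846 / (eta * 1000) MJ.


E = m * 846 / (eta * 1000)
= 804.0 * 846 / (0.6957 * 1000)
= 977.6973 MJ

977.6973 MJ


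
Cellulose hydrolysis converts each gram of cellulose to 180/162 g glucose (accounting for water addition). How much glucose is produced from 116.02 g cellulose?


glucose = cellulose * 180/162
= 116.02 * 180/162
= 128.9111 g

128.9111 g


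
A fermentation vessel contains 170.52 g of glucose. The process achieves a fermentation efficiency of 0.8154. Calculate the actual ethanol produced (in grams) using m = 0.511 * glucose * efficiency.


Actual ethanol: m = 0.511 * 170.52 * 0.8154
m = 71.0505 g

71.0505 g


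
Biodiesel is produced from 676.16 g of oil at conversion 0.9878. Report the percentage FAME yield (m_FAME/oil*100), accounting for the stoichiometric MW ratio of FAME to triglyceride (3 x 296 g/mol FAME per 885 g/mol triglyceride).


m_FAME = oil * conv * (3 * 296 / 885) = oil * conv * (888/885)
= 676.16 * 0.9878 * 888 / 885
= 670.1750 g
Y = m_FAME / oil * 100 = conv * (888/885) * 100
= 0.9878 * 888 / 885 * 100
= 99.11%

99.11%


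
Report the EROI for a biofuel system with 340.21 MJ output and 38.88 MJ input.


EROI = E_out / E_in
= 340.21 / 38.88
= 8.7503

8.7503


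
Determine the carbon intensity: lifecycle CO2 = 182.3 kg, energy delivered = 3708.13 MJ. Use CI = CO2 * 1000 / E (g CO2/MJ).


CI = CO2 * 1000 / E
= 182.3 * 1000 / 3708.13
= 49.1622 g CO2/MJ

49.1622 g CO2/MJ


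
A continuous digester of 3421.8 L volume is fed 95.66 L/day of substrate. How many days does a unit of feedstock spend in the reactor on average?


HRT = V / Q
= 3421.8 / 95.66
= 35.7704 days

35.7704 days


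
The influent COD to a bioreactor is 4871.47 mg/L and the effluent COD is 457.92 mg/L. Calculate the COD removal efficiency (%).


eta = (COD_in - COD_out) / COD_in * 100
= (4871.47 - 457.92) / 4871.47 * 100
= 90.6000%

90.6000%


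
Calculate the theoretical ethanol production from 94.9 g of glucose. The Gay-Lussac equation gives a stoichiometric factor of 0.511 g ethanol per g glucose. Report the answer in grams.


Theoretical ethanol yield: m_EtOH = 0.511 * m_glucose
m_EtOH = 0.511 * 94.9 = 48.4939 g

48.4939 g


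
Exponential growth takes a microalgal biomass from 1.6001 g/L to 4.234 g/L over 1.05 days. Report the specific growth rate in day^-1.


mu = ln(X2/X1) / dt
= ln(4.234/1.6001) / 1.05
= 0.9267 per day

0.9267 per day


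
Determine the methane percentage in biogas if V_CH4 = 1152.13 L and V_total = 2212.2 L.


CH4% = V_CH4 / V_total * 100
= 1152.13 / 2212.2 * 100
= 52.0807%

52.0807%


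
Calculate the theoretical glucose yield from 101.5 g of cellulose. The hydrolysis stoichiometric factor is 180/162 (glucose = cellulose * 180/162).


glucose = cellulose * 180/162
= 101.5 * 180/162
= 112.7778 g

112.7778 g


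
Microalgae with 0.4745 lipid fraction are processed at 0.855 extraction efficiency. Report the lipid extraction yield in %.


Y = lipid_content * extraction_eff * 100
= 0.4745 * 0.855 * 100
= 40.5697%

40.5697%


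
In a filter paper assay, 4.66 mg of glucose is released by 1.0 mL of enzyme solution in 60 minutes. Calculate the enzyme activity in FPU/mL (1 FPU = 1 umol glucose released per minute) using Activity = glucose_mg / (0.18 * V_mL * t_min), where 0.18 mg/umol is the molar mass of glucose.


Activity = glucose_mg / (0.18 mg/umol * V_mL * t_min)
= 4.66 / (0.18 * 1.0 * 60)
= 0.4315 FPU/mL

0.4315 FPU/mL


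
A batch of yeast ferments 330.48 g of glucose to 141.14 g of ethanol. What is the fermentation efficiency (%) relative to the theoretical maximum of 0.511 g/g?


Fermentation efficiency = (actual / (0.511 * glucose)) * 100
= (141.14 / (0.511 * 330.48)) * 100
= 83.5765%

83.5765%


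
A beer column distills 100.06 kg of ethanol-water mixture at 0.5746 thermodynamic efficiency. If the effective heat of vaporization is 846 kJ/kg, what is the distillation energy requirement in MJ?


E = m * 846 / (eta * 1000)
= 100.06 * 846 / (0.5746 * 1000)
= 147.3212 MJ

147.3212 MJ


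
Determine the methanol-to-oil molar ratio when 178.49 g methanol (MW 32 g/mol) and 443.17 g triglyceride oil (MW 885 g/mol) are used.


Molar ratio = n_MeOH / n_oil = (MeOH/32) / (oil/885) = (MeOH * 885) / (32 * oil)
= (178.49 * 885) / (32 * 443.17)
= 11.1388

11.1388


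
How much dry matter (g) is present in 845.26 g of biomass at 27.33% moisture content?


Wd = Ww * (1 - MC/100)
= 845.26 * (1 - 27.33/100)
= 614.2504 g

614.2504 g


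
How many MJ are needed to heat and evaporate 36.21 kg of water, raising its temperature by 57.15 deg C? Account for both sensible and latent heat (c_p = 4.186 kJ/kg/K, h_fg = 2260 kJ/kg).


E = m_water * (4.186 * dT + 2260) / 1000
= 36.21 * (4.186 * 57.15 + 2260) / 1000
= 90.4971 MJ

90.4971 MJ


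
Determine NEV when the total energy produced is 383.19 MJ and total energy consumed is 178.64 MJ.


NEV = E_out - E_in
= 383.19 - 178.64
= 204.5500 MJ

204.5500 MJ


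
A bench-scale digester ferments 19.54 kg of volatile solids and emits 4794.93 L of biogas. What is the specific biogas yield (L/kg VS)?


Y = V / VS
= 4794.93 / 19.54
= 245.3905 L/kg VS

245.3905 L/kg VS


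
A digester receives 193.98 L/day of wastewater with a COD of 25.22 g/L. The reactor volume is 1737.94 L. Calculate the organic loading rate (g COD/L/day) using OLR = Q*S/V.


OLR = Q * S / V
= 193.98 * 25.22 / 1737.94
= 2.8149 g/L/day

2.8149 g/L/day


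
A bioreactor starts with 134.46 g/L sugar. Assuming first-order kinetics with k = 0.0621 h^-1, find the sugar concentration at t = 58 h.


S = S0 * exp(-k * t)
S = 134.46 * exp(-0.0621 * 58)
S = 3.6673 g/L

3.6673 g/L


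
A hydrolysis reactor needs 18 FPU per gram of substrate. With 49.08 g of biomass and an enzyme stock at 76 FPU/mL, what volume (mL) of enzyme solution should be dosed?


V = dosage * m_sub / activity
V = 18 * 49.08 / 76
V = 11.6242 mL

11.6242 mL


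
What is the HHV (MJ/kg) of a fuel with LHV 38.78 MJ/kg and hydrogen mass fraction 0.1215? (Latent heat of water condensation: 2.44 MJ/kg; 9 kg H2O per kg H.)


HHV = LHV + H_frac * 9 * 2.44
= 38.78 + 0.1215 * 9 * 2.44
= 41.4481 MJ/kg

41.4481 MJ/kg


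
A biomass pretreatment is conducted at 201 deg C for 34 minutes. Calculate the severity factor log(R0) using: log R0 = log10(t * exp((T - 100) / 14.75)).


logR0 = log10(t * exp((T - 100) / 14.75))
= log10(34 * exp((201 - 100) / 14.75))
= 4.5053

4.5053


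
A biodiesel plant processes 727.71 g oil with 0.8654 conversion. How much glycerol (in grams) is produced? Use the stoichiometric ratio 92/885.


glycerol = oil * conv * (92/885)
= 727.71 * 0.8654 * 92 / 885
= 65.4666 g

65.4666 g


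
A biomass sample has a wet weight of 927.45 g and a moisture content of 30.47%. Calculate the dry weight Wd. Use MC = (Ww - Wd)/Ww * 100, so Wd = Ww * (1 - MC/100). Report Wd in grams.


Wd = Ww * (1 - MC/100)
= 927.45 * (1 - 30.47/100)
= 644.8560 g

644.8560 g


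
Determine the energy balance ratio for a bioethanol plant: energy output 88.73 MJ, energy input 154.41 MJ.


EROI = E_out / E_in
= 88.73 / 154.41
= 0.5746

0.5746


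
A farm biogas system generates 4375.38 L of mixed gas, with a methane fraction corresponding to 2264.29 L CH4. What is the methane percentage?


CH4% = V_CH4 / V_total * 100
= 2264.29 / 4375.38 * 100
= 51.7507%

51.7507%


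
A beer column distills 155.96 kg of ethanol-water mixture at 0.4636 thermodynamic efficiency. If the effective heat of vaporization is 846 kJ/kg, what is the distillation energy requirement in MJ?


E = m * 846 / (eta * 1000)
= 155.96 * 846 / (0.4636 * 1000)
= 284.6035 MJ

284.6035 MJ


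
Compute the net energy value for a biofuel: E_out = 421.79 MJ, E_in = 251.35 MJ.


NEV = E_out - E_in
= 421.79 - 251.35
= 170.4400 MJ

170.4400 MJ


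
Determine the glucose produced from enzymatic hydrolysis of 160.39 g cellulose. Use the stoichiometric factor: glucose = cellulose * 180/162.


glucose = cellulose * 180/162
= 160.39 * 180/162
= 178.2111 g

178.2111 g


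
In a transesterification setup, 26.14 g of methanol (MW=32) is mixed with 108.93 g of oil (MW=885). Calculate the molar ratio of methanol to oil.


Molar ratio = n_MeOH / n_oil = (MeOH/32) / (oil/885) = (MeOH * 885) / (32 * oil)
= (26.14 * 885) / (32 * 108.93)
= 6.6367

6.6367


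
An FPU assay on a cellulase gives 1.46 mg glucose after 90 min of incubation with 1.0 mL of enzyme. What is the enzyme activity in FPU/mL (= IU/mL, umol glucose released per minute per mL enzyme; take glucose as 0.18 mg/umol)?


Activity = glucose_mg / (0.18 mg/umol * V_mL * t_min)
= 1.46 / (0.18 * 1.0 * 90)
= 0.0901 FPU/mL

0.0901 FPU/mL


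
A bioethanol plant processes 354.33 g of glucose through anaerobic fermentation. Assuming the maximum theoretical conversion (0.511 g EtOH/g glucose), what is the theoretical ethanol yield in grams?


Theoretical ethanol yield: m_EtOH = 0.511 * m_glucose
m_EtOH = 0.511 * 354.33 = 181.0626 g

181.0626 g


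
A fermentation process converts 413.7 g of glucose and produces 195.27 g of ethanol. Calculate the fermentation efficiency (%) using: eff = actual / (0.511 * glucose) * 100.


Fermentation efficiency = (actual / (0.511 * glucose)) * 100
= (195.27 / (0.511 * 413.7)) * 100
= 92.3696%

92.3696%


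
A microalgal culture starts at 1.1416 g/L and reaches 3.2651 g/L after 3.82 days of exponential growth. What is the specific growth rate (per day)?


mu = ln(X2/X1) / dt
= ln(3.2651/1.1416) / 3.82
= 0.2751 per day

0.2751 per day


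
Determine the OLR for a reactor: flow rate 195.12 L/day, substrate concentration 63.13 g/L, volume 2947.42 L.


OLR = Q * S / V
= 195.12 * 63.13 / 2947.42
= 4.1792 g/L/day

4.1792 g/L/day


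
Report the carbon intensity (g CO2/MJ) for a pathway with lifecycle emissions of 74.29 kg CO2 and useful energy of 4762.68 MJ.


CI = CO2 * 1000 / E
= 74.29 * 1000 / 4762.68
= 15.5984 g CO2/MJ

15.5984 g CO2/MJ


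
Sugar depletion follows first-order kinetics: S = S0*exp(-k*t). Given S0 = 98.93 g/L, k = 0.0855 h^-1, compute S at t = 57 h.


S = S0 * exp(-k * t)
S = 98.93 * exp(-0.0855 * 57)
S = 0.7565 g/L

0.7565 g/L


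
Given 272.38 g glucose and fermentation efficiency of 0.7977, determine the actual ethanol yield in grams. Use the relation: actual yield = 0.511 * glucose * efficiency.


Actual ethanol: m = 0.511 * 272.38 * 0.7977
m = 111.0288 g

111.0288 g


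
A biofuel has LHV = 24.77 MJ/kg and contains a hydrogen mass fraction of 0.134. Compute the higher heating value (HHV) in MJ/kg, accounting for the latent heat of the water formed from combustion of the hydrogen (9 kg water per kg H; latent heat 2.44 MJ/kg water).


HHV = LHV + H_frac * 9 * 2.44
= 24.77 + 0.134 * 9 * 2.44
= 27.7126 MJ/kg

27.7126 MJ/kg


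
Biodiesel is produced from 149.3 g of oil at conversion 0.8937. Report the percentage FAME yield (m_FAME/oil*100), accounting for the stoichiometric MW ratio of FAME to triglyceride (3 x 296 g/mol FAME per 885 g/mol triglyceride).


m_FAME = oil * conv * (3 * 296 / 885) = oil * conv * (888/885)
= 149.3 * 0.8937 * 888 / 885
= 133.8817 g
Y = m_FAME / oil * 100 = conv * (888/885) * 100
= 0.8937 * 888 / 885 * 100
= 89.67%

89.67%


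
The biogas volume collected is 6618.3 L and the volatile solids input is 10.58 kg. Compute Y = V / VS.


Y = V / VS
= 6618.3 / 10.58
= 625.5482 L/kg VS

625.5482 L/kg VS


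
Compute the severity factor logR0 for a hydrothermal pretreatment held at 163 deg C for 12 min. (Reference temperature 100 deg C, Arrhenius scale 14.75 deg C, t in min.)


logR0 = log10(t * exp((T - 100) / 14.75))
= log10(12 * exp((163 - 100) / 14.75))
= 2.9341

2.9341


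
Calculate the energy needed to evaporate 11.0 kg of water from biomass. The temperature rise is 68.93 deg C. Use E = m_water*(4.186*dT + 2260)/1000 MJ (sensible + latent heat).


E = m_water * (4.186 * dT + 2260) / 1000
= 11.0 * (4.186 * 68.93 + 2260) / 1000
= 28.0340 MJ

28.0340 MJ


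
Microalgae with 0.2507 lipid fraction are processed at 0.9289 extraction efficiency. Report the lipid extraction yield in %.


Y = lipid_content * extraction_eff * 100
= 0.2507 * 0.9289 * 100
= 23.2875%

23.2875%


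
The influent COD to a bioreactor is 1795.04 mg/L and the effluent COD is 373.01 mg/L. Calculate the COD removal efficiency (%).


eta = (COD_in - COD_out) / COD_in * 100
= (1795.04 - 373.01) / 1795.04 * 100
= 79.2200%

79.2200%


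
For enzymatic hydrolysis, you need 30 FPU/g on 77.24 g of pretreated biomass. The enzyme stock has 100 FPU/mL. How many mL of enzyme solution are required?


V = dosage * m_sub / activity
V = 30 * 77.24 / 100
V = 23.1720 mL

23.1720 mL


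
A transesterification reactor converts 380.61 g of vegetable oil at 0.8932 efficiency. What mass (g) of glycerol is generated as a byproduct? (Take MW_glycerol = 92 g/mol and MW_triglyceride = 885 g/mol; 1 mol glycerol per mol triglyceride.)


glycerol = oil * conv * (92/885)
= 380.61 * 0.8932 * 92 / 885
= 35.3406 g

35.3406 g


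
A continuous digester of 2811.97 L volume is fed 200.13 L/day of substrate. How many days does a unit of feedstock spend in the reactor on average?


HRT = V / Q
= 2811.97 / 200.13
= 14.0507 days

14.0507 days


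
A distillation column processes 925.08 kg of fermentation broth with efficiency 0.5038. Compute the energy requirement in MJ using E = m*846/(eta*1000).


E = m * 846 / (eta * 1000)
= 925.08 * 846 / (0.5038 * 1000)
= 1553.4293 MJ

1553.4293 MJ


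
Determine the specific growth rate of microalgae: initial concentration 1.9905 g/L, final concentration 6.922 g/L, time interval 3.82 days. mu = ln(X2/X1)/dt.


mu = ln(X2/X1) / dt
= ln(6.922/1.9905) / 3.82
= 0.3263 per day

0.3263 per day


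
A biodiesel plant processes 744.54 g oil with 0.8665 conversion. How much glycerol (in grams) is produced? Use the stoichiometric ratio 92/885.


glycerol = oil * conv * (92/885)
= 744.54 * 0.8665 * 92 / 885
= 67.0658 g

67.0658 g


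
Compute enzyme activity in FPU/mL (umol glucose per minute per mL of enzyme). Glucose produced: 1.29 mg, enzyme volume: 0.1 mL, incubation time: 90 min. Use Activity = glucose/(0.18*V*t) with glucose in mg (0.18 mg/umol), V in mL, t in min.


Activity = glucose_mg / (0.18 mg/umol * V_mL * t_min)
= 1.29 / (0.18 * 0.1 * 90)
= 0.7963 FPU/mL

0.7963 FPU/mL


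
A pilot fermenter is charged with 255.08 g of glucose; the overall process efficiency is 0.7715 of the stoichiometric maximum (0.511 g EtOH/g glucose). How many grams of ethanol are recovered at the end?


Actual ethanol: m = 0.511 * 255.08 * 0.7715
m = 100.5618 g

100.5618 g


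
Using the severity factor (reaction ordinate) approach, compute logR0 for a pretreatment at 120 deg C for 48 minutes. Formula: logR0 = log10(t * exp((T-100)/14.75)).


logR0 = log10(t * exp((T - 100) / 14.75))
= log10(48 * exp((120 - 100) / 14.75))
= 2.2701

2.2701
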